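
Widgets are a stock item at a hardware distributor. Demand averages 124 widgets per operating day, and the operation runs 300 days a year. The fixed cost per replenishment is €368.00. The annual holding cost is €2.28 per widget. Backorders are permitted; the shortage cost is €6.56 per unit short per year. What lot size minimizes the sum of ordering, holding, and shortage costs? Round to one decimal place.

Q* ≈ 4,022.7 widgets

Annual demand D = 124 × 300 = 37,200.
With planned backorders, Q* = √(2DS/H) · √((H+B)/B).
√(2DS/H) = √(2 × 37,200 × 368 / 2.28) = 3465.317.
√((H+B)/B) = √((2.28+6.56)/6.56) = 1.1608.
Q* ≈ 4022.696.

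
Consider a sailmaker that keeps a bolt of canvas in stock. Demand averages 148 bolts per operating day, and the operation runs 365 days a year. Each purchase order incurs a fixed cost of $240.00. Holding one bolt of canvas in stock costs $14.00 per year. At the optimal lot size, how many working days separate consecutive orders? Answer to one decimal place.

T ≈ 9.2 days

Annual demand D = 148 × 365 = 54,020.
Q* = √(2DS/H) = √(2 × 54,020 × 240 / 14) ≈ 1360.92.
Cycle time = Q*/D × 365 = 1360.92 / 54,020 × 365 ≈ 9.195 days.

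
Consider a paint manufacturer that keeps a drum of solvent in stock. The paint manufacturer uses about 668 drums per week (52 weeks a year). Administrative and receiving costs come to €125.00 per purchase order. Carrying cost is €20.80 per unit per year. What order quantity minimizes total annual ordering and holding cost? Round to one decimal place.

Annual demand D = 668 × 52 = 34,736.
EOQ = √(2DS / H) = √(2 × 34,736 × 125 / 20.8).
= √(8,684,000 / 20.8) = √417,500 ≈ 646.142.

Q* ≈ 646.1 drums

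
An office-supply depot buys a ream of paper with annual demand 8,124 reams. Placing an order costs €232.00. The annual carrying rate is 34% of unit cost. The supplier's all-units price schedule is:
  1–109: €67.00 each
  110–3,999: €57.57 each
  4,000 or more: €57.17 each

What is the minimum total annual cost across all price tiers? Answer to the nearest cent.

TC* ≈ €476,288.45

Holding cost per unit per year at price C is H = 0.34·C.
Candidates are each tier's EOQ (if it falls in that tier) and each price-break quantity.
Tier 1 (€67.00): EOQ = 406.8 exceeds tier's upper bound 109, so this tier is dominated.
EOQ at €57.57 = 438.8 (feasible in tier 2): TC = 8,124×€57.57 + (8,124/438.8)×232 + (438.8/2)×0.34×€57.57 = €476,288.45.
EOQ at €57.17 = 440.4 < 4000, so use break Q=4000: TC = 8,124×€57.17 + (8,124/4000.0)×232 + (4000.0/2)×0.34×€57.17 = €503,795.87.
Lowest total cost among the candidates is at Q = 438.8.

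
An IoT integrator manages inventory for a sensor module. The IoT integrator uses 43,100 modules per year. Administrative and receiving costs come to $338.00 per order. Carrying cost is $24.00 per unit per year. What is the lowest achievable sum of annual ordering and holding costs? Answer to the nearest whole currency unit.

TC* ≈ $26,443

EOQ = √(2DS/H) = √(2 × 43,100 × 338 / 24) ≈ 1101.81.
At Q*, ordering cost (D/Q*)S equals holding cost (Q*/2)H, each = √(DSH/2).
Minimum total = √(2DSH) = √(2 × 43,100 × 338 × 24) ≈ 26443.419.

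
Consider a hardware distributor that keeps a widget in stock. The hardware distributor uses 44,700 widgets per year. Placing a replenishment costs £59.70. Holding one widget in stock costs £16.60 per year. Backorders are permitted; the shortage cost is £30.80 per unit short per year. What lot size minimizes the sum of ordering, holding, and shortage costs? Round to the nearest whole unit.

Q* ≈ 703 widgets

With planned backorders, Q* = √(2DS/H) · √((H+B)/B).
√(2DS/H) = √(2 × 44,700 × 59.7 / 16.6) = 567.025.
√((H+B)/B) = √((16.6+30.8)/30.8) = 1.2405.
Q* ≈ 703.422.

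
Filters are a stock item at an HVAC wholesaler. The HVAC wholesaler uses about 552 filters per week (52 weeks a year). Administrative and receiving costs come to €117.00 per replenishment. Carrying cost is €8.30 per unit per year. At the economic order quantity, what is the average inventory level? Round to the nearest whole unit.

Annual demand D = 552 × 52 = 28,704.
Q* = √(2DS/H) = √(2 × 28,704 × 117 / 8.3) ≈ 899.58.
Average inventory = Q*/2 ≈ 899.58 / 2 = 449.790.

Average inventory ≈ 450 filters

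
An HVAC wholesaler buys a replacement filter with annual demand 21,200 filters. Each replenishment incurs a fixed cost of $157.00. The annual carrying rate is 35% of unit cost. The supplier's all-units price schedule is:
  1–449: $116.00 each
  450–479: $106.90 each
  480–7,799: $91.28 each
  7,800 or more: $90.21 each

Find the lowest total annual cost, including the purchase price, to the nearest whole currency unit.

TC* ≈ $1,949,738

Holding cost per unit per year at price C is H = 0.35·C.
Evaluate total cost at each tier's feasible EOQ or, if the EOQ is below the tier, at the tier's minimum quantity.
EOQ at $116.00 = 404.9 (feasible in tier 1): TC = 21,200×$116.00 + (21,200/404.9)×157 + (404.9/2)×0.35×$116.00 = $2,475,639.77.
EOQ at $106.90 = 421.8 < 450, so use break Q=450: TC = 21,200×$106.90 + (21,200/450.0)×157 + (450.0/2)×0.35×$106.90 = $2,282,094.82.
EOQ at $91.28 = 456.5 < 480, so use break Q=480: TC = 21,200×$91.28 + (21,200/480.0)×157 + (480.0/2)×0.35×$91.28 = $1,949,737.69.
EOQ at $90.21 = 459.2 < 7800, so use break Q=7800: TC = 21,200×$90.21 + (21,200/7800.0)×157 + (7800.0/2)×0.35×$90.21 = $2,036,015.37.
Lowest total cost among the candidates is at Q = 480.0.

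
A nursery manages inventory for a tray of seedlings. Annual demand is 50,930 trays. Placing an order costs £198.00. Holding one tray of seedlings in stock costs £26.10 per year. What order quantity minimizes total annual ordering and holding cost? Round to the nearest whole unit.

EOQ = √(2DS / H) = √(2 × 50,930 × 198 / 26.1).
= √(20,168,280 / 26.1) = √772,731.0345 ≈ 879.051.

Q* ≈ 879 trays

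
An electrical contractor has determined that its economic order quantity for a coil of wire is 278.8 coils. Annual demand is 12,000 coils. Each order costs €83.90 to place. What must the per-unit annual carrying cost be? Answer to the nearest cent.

Squaring Q* = √(2DS/H) gives Q*² = 2DS/H.
From Q* = √(2DS/H): H = 2DS / Q*² = 2 × 12,000 × 83.9 / 278.8² = 25.9052.

H ≈ €25.91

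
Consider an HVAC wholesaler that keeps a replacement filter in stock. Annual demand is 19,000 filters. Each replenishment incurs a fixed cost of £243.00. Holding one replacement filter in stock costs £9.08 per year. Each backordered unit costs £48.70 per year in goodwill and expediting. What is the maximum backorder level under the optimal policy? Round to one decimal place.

S* ≈ 172.6 filters

With planned backorders, Q* = √(2DS/H) · √((H+B)/B).
√(2DS/H) = √(2 × 19,000 × 243 / 9.08) = 1008.445.
√((H+B)/B) = √((9.08+48.7)/48.7) = 1.0892.
Q* ≈ 1098.440.
S* = Q* · H/(H+B) = 1098.440 × 9.08/57.78 ≈ 172.617.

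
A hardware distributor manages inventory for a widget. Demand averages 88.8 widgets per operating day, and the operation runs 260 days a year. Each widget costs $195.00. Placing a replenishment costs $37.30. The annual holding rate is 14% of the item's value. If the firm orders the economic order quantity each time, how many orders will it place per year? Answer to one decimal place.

N ≈ 91.9 orders per year

Annual demand D = 88.8 × 260 = 23,088.
Holding cost H = 0.14 × $195.00 = $27.3000 per unit per year.
Q* = √(2DS/H) = √(2 × 23,088 × 37.3 / 27.3) ≈ 251.18.
Orders per year = D / Q* = 23,088 / 251.18 ≈ 91.919.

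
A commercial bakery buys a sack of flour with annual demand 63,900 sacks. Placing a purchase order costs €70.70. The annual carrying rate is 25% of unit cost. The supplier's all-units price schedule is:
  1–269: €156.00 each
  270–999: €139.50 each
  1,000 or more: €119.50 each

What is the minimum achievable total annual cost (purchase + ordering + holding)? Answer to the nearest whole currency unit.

TC* ≈ €7,655,505

Holding cost per unit per year at price C is H = 0.25·C.
Evaluate total cost at each tier's feasible EOQ or, if the EOQ is below the tier, at the tier's minimum quantity.
Tier 1 (€156.00): EOQ = 481.3 exceeds tier's upper bound 269, so this tier is dominated.
EOQ at €139.50 = 509.0 (feasible in tier 2): TC = 63,900×€139.50 + (63,900/509.0)×70.7 + (509.0/2)×0.25×€139.50 = €8,931,801.38.
EOQ at €119.50 = 549.9 < 1000, so use break Q=1000: TC = 63,900×€119.50 + (63,900/1000.0)×70.7 + (1000.0/2)×0.25×€119.50 = €7,655,505.23.
Lowest total cost among the candidates is at Q = 1000.0.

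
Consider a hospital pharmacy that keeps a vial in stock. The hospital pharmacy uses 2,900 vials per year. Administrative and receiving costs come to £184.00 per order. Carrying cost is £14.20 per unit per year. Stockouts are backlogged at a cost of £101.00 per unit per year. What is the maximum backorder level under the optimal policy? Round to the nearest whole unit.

S* ≈ 36 vials

With planned backorders, Q* = √(2DS/H) · √((H+B)/B).
√(2DS/H) = √(2 × 2,900 × 184 / 14.2) = 274.144.
√((H+B)/B) = √((14.2+101)/101) = 1.0680.
Q* ≈ 292.782.
S* = Q* · H/(H+B) = 292.782 × 14.2/115.2 ≈ 36.089.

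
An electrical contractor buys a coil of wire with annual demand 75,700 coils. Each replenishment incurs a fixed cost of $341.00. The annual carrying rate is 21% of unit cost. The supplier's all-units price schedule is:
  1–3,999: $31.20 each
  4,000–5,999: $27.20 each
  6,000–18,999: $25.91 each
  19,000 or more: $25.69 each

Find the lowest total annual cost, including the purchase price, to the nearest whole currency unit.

Holding cost per unit per year at price C is H = 0.21·C.
Candidates are each tier's EOQ (if it falls in that tier) and each price-break quantity.
EOQ at $31.20 = 2807.1 (feasible in tier 1): TC = 75,700×$31.20 + (75,700/2807.1)×341 + (2807.1/2)×0.21×$31.20 = $2,380,231.92.
EOQ at $27.20 = 3006.4 < 4000, so use break Q=4000: TC = 75,700×$27.20 + (75,700/4000.0)×341 + (4000.0/2)×0.21×$27.20 = $2,076,917.43.
EOQ at $25.91 = 3080.3 < 6000, so use break Q=6000: TC = 75,700×$25.91 + (75,700/6000.0)×341 + (6000.0/2)×0.21×$25.91 = $1,982,012.58.
EOQ at $25.69 = 3093.5 < 19000, so use break Q=19000: TC = 75,700×$25.69 + (75,700/19000.0)×341 + (19000.0/2)×0.21×$25.69 = $1,997,343.17.
Lowest total cost among the candidates is at Q = 6000.0.

TC* ≈ $1,982,013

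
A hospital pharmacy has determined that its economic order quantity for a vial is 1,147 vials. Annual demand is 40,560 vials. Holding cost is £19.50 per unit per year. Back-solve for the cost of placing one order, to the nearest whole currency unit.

Invert the EOQ relation Q*² = 2DS/H.
From Q* = √(2DS/H): S = Q*²H / (2D) = 1,147² × 19.5 / (2 × 40,560) = 316.2522.

S ≈ £316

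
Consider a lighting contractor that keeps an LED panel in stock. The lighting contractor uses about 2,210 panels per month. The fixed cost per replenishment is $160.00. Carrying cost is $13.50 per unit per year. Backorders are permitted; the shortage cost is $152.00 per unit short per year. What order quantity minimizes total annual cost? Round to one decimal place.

Q* ≈ 827.3 panels

Annual demand D = 2,210 × 12 = 26,520.
With planned backorders, Q* = √(2DS/H) · √((H+B)/B).
√(2DS/H) = √(2 × 26,520 × 160 / 13.5) = 792.857.
√((H+B)/B) = √((13.5+152)/152) = 1.0435.
Q* ≈ 827.317.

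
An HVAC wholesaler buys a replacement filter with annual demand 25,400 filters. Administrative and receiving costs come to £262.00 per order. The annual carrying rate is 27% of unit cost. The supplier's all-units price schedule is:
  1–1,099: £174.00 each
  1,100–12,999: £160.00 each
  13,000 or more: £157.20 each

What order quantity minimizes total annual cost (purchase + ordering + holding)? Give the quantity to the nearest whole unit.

Holding cost per unit per year at price C is H = 0.27·C.
For each price level, check whether its EOQ is feasible; otherwise the best quantity at that price is the breakpoint.
EOQ at £174.00 = 532.3 (feasible in tier 1): TC = 25,400×£174.00 + (25,400/532.3)×262 + (532.3/2)×0.27×£174.00 = £4,444,605.70.
EOQ at £160.00 = 555.1 < 1100, so use break Q=1100: TC = 25,400×£160.00 + (25,400/1100.0)×262 + (1100.0/2)×0.27×£160.00 = £4,093,809.82.
EOQ at £157.20 = 560.0 < 13000, so use break Q=13000: TC = 25,400×£157.20 + (25,400/13000.0)×262 + (13000.0/2)×0.27×£157.20 = £4,269,277.91.
Lowest total cost is £4,093,809.82 at Q = 1100.0.

Q* ≈ 1,100 filters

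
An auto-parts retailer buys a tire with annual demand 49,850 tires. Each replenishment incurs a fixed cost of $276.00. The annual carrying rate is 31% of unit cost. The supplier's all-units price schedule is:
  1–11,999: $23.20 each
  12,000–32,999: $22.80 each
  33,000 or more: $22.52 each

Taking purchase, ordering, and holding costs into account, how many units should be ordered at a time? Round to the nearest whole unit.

Holding cost per unit per year at price C is H = 0.31·C.
Candidates are each tier's EOQ (if it falls in that tier) and each price-break quantity.
EOQ at $23.20 = 1956.0 (feasible in tier 1): TC = 49,850×$23.20 + (49,850/1956.0)×276 + (1956.0/2)×0.31×$23.20 = $1,170,587.83.
EOQ at $22.80 = 1973.1 < 12000, so use break Q=12000: TC = 49,850×$22.80 + (49,850/12000.0)×276 + (12000.0/2)×0.31×$22.80 = $1,180,134.55.
EOQ at $22.52 = 1985.3 < 33000, so use break Q=33000: TC = 49,850×$22.52 + (49,850/33000.0)×276 + (33000.0/2)×0.31×$22.52 = $1,238,228.73.
Lowest total cost is $1,170,587.83 at Q = 1956.0.

Q* ≈ 1,956 tires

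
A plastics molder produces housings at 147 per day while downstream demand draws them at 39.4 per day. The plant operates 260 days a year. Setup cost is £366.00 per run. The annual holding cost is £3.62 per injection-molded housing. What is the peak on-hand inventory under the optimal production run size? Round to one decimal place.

Annual demand D = 39.4 × 260 = 10,244.
Production build-up factor (1 − d/p) = 1 − 39.4/147 = 0.7320.
Q* = √(2DS / (H(1 − d/p))) = √(2 × 10,244 × 366 / (3.62 × 0.7320)).
= √(7,498,608 / 2.6497) ≈ 1682.242.
Maximum inventory = Q*(1 − d/p) = 1682.242 × 0.7320 ≈ 1231.356.

I_max ≈ 1,231.4 housings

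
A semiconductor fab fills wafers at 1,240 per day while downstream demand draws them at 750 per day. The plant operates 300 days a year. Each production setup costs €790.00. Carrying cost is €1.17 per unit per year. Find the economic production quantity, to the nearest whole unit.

Q* ≈ 27,729 wafers

Annual demand D = 750 × 300 = 225,000.
Production build-up factor (1 − d/p) = 1 − 750/1,240 = 0.3952.
Q* = √(2DS / (H(1 − d/p))) = √(2 × 225,000 × 790 / (1.17 × 0.3952)).
= √(355,500,000 / 0.4623) ≈ 27729.349.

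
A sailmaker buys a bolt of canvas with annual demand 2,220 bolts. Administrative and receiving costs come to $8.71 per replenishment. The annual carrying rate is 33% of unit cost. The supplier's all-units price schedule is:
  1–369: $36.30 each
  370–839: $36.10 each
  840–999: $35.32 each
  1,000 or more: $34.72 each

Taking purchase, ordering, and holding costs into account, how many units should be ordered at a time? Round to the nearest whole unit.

Q* ≈ 57 bolts

Holding cost per unit per year at price C is H = 0.33·C.
For each price level, check whether its EOQ is feasible; otherwise the best quantity at that price is the breakpoint.
EOQ at $36.30 = 56.8 (feasible in tier 1): TC = 2,220×$36.30 + (2,220/56.8)×8.71 + (56.8/2)×0.33×$36.30 = $81,266.63.
EOQ at $36.10 = 57.0 < 370, so use break Q=370: TC = 2,220×$36.10 + (2,220/370.0)×8.71 + (370.0/2)×0.33×$36.10 = $82,398.16.
EOQ at $35.32 = 57.6 < 840, so use break Q=840: TC = 2,220×$35.32 + (2,220/840.0)×8.71 + (840.0/2)×0.33×$35.32 = $83,328.77.
EOQ at $34.72 = 58.1 < 1000, so use break Q=1000: TC = 2,220×$34.72 + (2,220/1000.0)×8.71 + (1000.0/2)×0.33×$34.72 = $82,826.54.
Lowest total cost is $81,266.63 at Q = 56.8.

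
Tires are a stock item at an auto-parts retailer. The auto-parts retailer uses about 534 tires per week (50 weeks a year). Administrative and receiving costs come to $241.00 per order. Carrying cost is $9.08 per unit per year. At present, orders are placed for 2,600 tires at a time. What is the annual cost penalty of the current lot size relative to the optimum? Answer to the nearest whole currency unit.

Extra cost ≈ $3,469 per year

Annual demand D = 534 × 50 = 26,700.
EOQ = √(2DS/H) = √(2 × 26,700 × 241 / 9.08) ≈ 1190.52.
Cost at Q* = (D/Q*)S + (Q*/2)H = √(2DSH) ≈ $10,809.91.
Cost at Q = 2,600: (26,700/2,600)×241 + (2,600/2)×9.08 = $2,474.88 + $11,804.00 = $14,278.88.
Excess = $14,278.88 − $10,809.91 = $3,468.97.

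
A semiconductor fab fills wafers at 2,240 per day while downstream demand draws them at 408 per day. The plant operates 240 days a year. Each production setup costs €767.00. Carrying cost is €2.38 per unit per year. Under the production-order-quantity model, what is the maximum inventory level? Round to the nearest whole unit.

I_max ≈ 7,185 wafers

Annual demand D = 408 × 240 = 97,920.
Production build-up factor (1 − d/p) = 1 − 408/2,240 = 0.8179.
Q* = √(2DS / (H(1 − d/p))) = √(2 × 97,920 × 767 / (2.38 × 0.8179)).
= √(150,209,280 / 1.9465) ≈ 8784.584.
Maximum inventory = Q*(1 − d/p) = 8784.584 × 0.8179 ≈ 7184.534.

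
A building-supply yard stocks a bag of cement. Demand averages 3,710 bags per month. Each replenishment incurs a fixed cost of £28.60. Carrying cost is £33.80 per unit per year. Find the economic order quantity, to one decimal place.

Q* ≈ 274.5 bags

Annual demand D = 3,710 × 12 = 44,520.
EOQ = √(2DS / H) = √(2 × 44,520 × 28.6 / 33.8).
= √(2,546,544 / 33.8) = √75,341.5385 ≈ 274.484.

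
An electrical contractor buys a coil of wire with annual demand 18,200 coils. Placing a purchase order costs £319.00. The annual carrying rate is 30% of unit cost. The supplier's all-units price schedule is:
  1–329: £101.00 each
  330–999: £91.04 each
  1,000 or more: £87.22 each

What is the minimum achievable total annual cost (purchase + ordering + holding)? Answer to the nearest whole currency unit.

TC* ≈ £1,606,293

Holding cost per unit per year at price C is H = 0.30·C.
Candidates are each tier's EOQ (if it falls in that tier) and each price-break quantity.
Tier 1 (£101.00): EOQ = 619.0 exceeds tier's upper bound 329, so this tier is dominated.
EOQ at £91.04 = 652.0 (feasible in tier 2): TC = 18,200×£91.04 + (18,200/652.0)×319 + (652.0/2)×0.30×£91.04 = £1,674,736.31.
EOQ at £87.22 = 666.2 < 1000, so use break Q=1000: TC = 18,200×£87.22 + (18,200/1000.0)×319 + (1000.0/2)×0.30×£87.22 = £1,606,292.80.
Lowest total cost among the candidates is at Q = 1000.0.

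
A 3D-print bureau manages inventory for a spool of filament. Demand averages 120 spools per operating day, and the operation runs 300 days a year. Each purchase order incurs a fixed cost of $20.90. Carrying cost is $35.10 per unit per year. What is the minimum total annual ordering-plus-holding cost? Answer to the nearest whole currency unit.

Annual demand D = 120 × 300 = 36,000.
The optimal lot size = √(2DS/H) = √(2 × 36,000 × 20.9 / 35.1) ≈ 207.06.
At Q*, ordering cost (D/Q*)S equals holding cost (Q*/2)H, each = √(DSH/2).
Minimum total = √(2DSH) = √(2 × 36,000 × 20.9 × 35.1) ≈ 7267.632.

TC* ≈ $7,268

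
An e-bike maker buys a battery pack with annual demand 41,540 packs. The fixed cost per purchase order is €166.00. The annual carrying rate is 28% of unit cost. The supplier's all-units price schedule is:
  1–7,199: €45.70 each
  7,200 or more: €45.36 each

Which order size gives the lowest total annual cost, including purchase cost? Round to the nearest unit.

Holding cost per unit per year at price C is H = 0.28·C.
For each price level, check whether its EOQ is feasible; otherwise the best quantity at that price is the breakpoint.
EOQ at €45.70 = 1038.2 (feasible in tier 1): TC = 41,540×€45.70 + (41,540/1038.2)×166 + (1038.2/2)×0.28×€45.70 = €1,911,662.32.
EOQ at €45.36 = 1042.0 < 7200, so use break Q=7200: TC = 41,540×€45.36 + (41,540/7200.0)×166 + (7200.0/2)×0.28×€45.36 = €1,930,935.01.
Lowest total cost is €1,911,662.32 at Q = 1038.2.

Q* ≈ 1,038 packs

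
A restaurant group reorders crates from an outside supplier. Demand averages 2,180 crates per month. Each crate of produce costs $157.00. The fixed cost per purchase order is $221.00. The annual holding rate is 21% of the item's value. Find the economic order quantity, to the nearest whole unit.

Annual demand D = 2,180 × 12 = 26,160.
Holding cost H = 0.21 × $157.00 = $32.9700 per unit per year.
EOQ = √(2DS / H) = √(2 × 26,160 × 221 / 32.97).
= √(11,562,720 / 32.97) = √350,704.2766 ≈ 592.203.

Q* ≈ 592 crates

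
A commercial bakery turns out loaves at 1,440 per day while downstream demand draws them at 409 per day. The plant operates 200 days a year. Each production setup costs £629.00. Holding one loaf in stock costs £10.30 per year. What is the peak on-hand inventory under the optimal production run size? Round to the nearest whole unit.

I_max ≈ 2,675 loaves

Annual demand D = 409 × 200 = 81,800.
Production build-up factor (1 − d/p) = 1 − 409/1,440 = 0.7160.
Q* = √(2DS / (H(1 − d/p))) = √(2 × 81,800 × 629 / (10.3 × 0.7160)).
= √(102,904,400 / 7.3745) ≈ 3735.513.
Maximum inventory = Q*(1 − d/p) = 3735.513 × 0.7160 ≈ 2674.524.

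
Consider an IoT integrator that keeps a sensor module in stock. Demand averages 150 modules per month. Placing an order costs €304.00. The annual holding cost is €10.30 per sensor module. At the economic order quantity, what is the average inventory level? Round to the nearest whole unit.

Annual demand D = 150 × 12 = 1,800.
Q* = √(2DS/H) = √(2 × 1,800 × 304 / 10.3) ≈ 325.96.
Average inventory = Q*/2 ≈ 325.96 / 2 = 162.982.

Average inventory ≈ 163 modules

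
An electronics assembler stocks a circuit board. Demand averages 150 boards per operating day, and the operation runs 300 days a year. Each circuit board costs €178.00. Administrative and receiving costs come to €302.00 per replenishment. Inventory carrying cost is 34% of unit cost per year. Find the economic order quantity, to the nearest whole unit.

Q* ≈ 670 boards

Annual demand D = 150 × 300 = 45,000.
Holding cost H = 0.34 × €178.00 = €60.5200 per unit per year.
EOQ = √(2DS / H) = √(2 × 45,000 × 302 / 60.52).
= √(27,180,000 / 60.52) = √449,107.733 ≈ 670.155.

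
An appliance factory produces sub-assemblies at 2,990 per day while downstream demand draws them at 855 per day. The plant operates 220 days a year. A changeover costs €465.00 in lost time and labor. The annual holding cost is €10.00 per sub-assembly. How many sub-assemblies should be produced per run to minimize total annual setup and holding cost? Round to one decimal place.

Annual demand D = 855 × 220 = 188,100.
Production build-up factor (1 − d/p) = 1 − 855/2,990 = 0.7140.
Q* = √(2DS / (H(1 − d/p))) = √(2 × 188,100 × 465 / (10 × 0.7140)).
= √(174,933,000 / 7.1405) ≈ 4949.628.

Q* ≈ 4,949.6 sub-assemblies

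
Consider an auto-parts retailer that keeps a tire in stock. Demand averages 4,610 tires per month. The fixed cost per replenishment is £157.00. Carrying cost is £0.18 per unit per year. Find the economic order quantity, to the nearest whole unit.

Annual demand D = 4,610 × 12 = 55,320.
EOQ = √(2DS / H) = √(2 × 55,320 × 157 / 0.18).
= √(17,370,480 / 0.18) = √96,502,666.6667 ≈ 9823.577.

Q* ≈ 9,824 tires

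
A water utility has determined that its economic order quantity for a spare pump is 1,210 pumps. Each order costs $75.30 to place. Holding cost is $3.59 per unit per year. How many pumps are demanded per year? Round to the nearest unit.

D ≈ 34,901 pumps per year

Invert the EOQ relation Q*² = 2DS/H.
From Q* = √(2DS/H): D = Q*²H / (2S) = 1,210² × 3.59 / (2 × 75.3) = 34901.189.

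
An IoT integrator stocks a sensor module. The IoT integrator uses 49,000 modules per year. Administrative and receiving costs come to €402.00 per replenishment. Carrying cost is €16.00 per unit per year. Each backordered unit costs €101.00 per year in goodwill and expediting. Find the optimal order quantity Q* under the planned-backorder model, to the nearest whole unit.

Q* ≈ 1,689 modules

With planned backorders, Q* = √(2DS/H) · √((H+B)/B).
√(2DS/H) = √(2 × 49,000 × 402 / 16) = 1569.156.
√((H+B)/B) = √((16+101)/101) = 1.0763.
Q* ≈ 1688.878.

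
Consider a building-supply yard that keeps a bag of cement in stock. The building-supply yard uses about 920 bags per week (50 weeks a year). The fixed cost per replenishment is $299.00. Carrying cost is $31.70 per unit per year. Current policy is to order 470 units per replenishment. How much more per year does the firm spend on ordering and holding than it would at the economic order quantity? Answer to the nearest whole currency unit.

Annual demand D = 920 × 50 = 46,000.
EOQ = √(2DS/H) = √(2 × 46,000 × 299 / 31.7) ≈ 931.54.
Cost at Q* = (D/Q*)S + (Q*/2)H = √(2DSH) ≈ $29,529.71.
Cost at Q = 470: (46,000/470)×299 + (470/2)×31.7 = $29,263.83 + $7,449.50 = $36,713.33.
Excess = $36,713.33 − $29,529.71 = $7,183.62.

Extra cost ≈ $7,184 per year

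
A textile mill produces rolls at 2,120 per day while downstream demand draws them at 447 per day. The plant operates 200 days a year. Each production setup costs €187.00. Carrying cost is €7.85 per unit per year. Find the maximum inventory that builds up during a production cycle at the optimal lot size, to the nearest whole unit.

I_max ≈ 1,833 rolls

Annual demand D = 447 × 200 = 89,400.
Production build-up factor (1 − d/p) = 1 − 447/2,120 = 0.7892.
Q* = √(2DS / (H(1 − d/p))) = √(2 × 89,400 × 187 / (7.85 × 0.7892)).
= √(33,435,600 / 6.1948) ≈ 2323.217.
Maximum inventory = Q*(1 − d/p) = 2323.217 × 0.7892 ≈ 1833.369.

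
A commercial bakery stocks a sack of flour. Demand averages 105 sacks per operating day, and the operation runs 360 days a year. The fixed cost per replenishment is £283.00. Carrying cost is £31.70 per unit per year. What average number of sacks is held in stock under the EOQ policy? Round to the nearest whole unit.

Average inventory ≈ 411 sacks

Annual demand D = 105 × 360 = 37,800.
EOQ = √(2DS/H) = √(2 × 37,800 × 283 / 31.7) ≈ 821.53.
Average inventory = Q*/2 ≈ 821.53 / 2 = 410.766.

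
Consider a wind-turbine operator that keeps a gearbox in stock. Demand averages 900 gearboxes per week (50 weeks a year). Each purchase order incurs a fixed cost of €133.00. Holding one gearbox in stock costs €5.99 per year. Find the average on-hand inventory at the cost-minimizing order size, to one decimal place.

Average inventory ≈ 706.8 gearboxes

Annual demand D = 900 × 50 = 45,000.
Q* = √(2DS/H) = √(2 × 45,000 × 133 / 5.99) ≈ 1413.62.
Average inventory = Q*/2 ≈ 1413.62 / 2 = 706.812.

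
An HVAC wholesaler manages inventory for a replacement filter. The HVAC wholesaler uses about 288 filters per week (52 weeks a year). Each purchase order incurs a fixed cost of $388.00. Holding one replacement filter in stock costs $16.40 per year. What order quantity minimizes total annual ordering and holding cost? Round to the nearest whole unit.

Annual demand D = 288 × 52 = 14,976.
EOQ = √(2DS / H) = √(2 × 14,976 × 388 / 16.4).
= √(11,621,376 / 16.4) = √708,620.4878 ≈ 841.796.

Q* ≈ 842 filters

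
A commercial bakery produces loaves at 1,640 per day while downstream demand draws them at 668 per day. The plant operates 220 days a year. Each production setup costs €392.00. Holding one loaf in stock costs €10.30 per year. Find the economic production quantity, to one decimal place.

Q* ≈ 4,344.4 loaves

Annual demand D = 668 × 220 = 146,960.
Production build-up factor (1 − d/p) = 1 − 668/1,640 = 0.5927.
Q* = √(2DS / (H(1 − d/p))) = √(2 × 146,960 × 392 / (10.3 × 0.5927)).
= √(115,216,640 / 6.1046) ≈ 4344.380.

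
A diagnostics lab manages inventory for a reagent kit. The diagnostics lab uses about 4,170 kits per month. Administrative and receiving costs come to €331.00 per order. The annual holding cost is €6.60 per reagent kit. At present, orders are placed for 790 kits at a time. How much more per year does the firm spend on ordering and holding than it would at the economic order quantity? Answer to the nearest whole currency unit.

Extra cost ≈ €8,787 per year

Annual demand D = 4,170 × 12 = 50,040.
EOQ = √(2DS/H) = √(2 × 50,040 × 331 / 6.6) ≈ 2240.35.
Cost at Q* = (D/Q*)S + (Q*/2)H = √(2DSH) ≈ €14,786.30.
Cost at Q = 790: (50,040/790)×331 + (790/2)×6.6 = €20,966.13 + €2,607.00 = €23,573.13.
Excess = €23,573.13 − €14,786.30 = €8,786.82.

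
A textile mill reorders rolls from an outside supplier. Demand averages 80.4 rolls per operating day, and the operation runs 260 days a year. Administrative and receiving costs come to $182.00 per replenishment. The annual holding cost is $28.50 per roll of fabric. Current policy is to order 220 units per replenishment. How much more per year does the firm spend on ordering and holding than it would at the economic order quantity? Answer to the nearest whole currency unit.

Annual demand D = 80.4 × 260 = 20,904.
EOQ = √(2DS/H) = √(2 × 20,904 × 182 / 28.5) ≈ 516.71.
Cost at Q* = (D/Q*)S + (Q*/2)H = √(2DSH) ≈ $14,726.10.
Cost at Q = 220: (20,904/220)×182 + (220/2)×28.5 = $17,293.31 + $3,135.00 = $20,428.31.
Excess = $20,428.31 − $14,726.10 = $5,702.21.

Extra cost ≈ $5,702 per year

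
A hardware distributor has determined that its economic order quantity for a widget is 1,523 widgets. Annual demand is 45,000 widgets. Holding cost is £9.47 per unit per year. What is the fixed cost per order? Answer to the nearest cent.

S ≈ £244.07

The basic EOQ model gives Q* = √(2DS/H); rearrange for the unknown.
From Q* = √(2DS/H): S = Q*²H / (2D) = 1,523² × 9.47 / (2 × 45,000) = 244.0660.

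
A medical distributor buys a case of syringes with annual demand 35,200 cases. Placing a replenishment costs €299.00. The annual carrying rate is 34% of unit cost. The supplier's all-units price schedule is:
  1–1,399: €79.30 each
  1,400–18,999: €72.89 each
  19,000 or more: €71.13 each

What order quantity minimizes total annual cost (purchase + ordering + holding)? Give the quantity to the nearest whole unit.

Holding cost per unit per year at price C is H = 0.34·C.
For each price level, check whether its EOQ is feasible; otherwise the best quantity at that price is the breakpoint.
EOQ at €79.30 = 883.6 (feasible in tier 1): TC = 35,200×€79.30 + (35,200/883.6)×299 + (883.6/2)×0.34×€79.30 = €2,815,183.08.
EOQ at €72.89 = 921.6 < 1400, so use break Q=1400: TC = 35,200×€72.89 + (35,200/1400.0)×299 + (1400.0/2)×0.34×€72.89 = €2,590,593.53.
EOQ at €71.13 = 932.9 < 19000, so use break Q=19000: TC = 35,200×€71.13 + (35,200/19000.0)×299 + (19000.0/2)×0.34×€71.13 = €2,734,079.84.
Lowest total cost is €2,590,593.53 at Q = 1400.0.

Q* ≈ 1,400 cases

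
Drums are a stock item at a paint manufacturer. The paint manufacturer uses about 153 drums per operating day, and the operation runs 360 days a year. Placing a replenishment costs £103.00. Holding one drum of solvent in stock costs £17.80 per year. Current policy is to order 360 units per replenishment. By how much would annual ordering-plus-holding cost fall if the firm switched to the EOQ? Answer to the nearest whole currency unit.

Extra cost ≈ £4,751 per year

Annual demand D = 153 × 360 = 55,080.
EOQ = √(2DS/H) = √(2 × 55,080 × 103 / 17.8) ≈ 798.40.
Cost at Q* = (D/Q*)S + (Q*/2)H = √(2DSH) ≈ £14,211.52.
Cost at Q = 360: (55,080/360)×103 + (360/2)×17.8 = £15,759.00 + £3,204.00 = £18,963.00.
Excess = £18,963.00 − £14,211.52 = £4,751.48.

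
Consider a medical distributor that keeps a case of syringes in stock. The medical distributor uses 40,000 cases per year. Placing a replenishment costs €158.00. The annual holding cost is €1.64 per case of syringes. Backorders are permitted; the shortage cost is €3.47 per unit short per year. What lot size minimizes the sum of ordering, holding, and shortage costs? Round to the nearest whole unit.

With planned backorders, Q* = √(2DS/H) · √((H+B)/B).
√(2DS/H) = √(2 × 40,000 × 158 / 1.64) = 2776.206.
√((H+B)/B) = √((1.64+3.47)/3.47) = 1.2135.
Q* ≈ 3368.971.

Q* ≈ 3,369 cases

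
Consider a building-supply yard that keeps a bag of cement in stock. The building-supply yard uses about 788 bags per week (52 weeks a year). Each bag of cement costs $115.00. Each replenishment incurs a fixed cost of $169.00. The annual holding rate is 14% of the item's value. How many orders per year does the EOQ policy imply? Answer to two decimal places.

Annual demand D = 788 × 52 = 40,976.
Holding cost H = 0.14 × $115.00 = $16.1000 per unit per year.
Q* = √(2DS/H) = √(2 × 40,976 × 169 / 16.1) ≈ 927.49.
Orders per year = D / Q* = 40,976 / 927.49 ≈ 44.179.

N ≈ 44.18 orders per year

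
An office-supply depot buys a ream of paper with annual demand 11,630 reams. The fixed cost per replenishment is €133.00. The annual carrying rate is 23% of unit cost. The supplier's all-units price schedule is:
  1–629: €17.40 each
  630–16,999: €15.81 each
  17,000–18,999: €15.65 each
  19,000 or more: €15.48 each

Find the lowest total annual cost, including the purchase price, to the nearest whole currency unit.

TC* ≈ €187,224

Holding cost per unit per year at price C is H = 0.23·C.
Evaluate total cost at each tier's feasible EOQ or, if the EOQ is below the tier, at the tier's minimum quantity.
Tier 1 (€17.40): EOQ = 879.2 exceeds tier's upper bound 629, so this tier is dominated.
EOQ at €15.81 = 922.4 (feasible in tier 2): TC = 11,630×€15.81 + (11,630/922.4)×133 + (922.4/2)×0.23×€15.81 = €187,224.28.
EOQ at €15.65 = 927.1 < 17000, so use break Q=17000: TC = 11,630×€15.65 + (11,630/17000.0)×133 + (17000.0/2)×0.23×€15.65 = €212,696.24.
EOQ at €15.48 = 932.1 < 19000, so use break Q=19000: TC = 11,630×€15.48 + (11,630/19000.0)×133 + (19000.0/2)×0.23×€15.48 = €213,937.61.
Lowest total cost among the candidates is at Q = 922.4.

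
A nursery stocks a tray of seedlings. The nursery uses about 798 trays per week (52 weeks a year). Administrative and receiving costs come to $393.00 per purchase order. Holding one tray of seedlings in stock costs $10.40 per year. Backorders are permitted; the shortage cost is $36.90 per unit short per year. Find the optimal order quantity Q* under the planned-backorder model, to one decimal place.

Annual demand D = 798 × 52 = 41,496.
With planned backorders, Q* = √(2DS/H) · √((H+B)/B).
√(2DS/H) = √(2 × 41,496 × 393 / 10.4) = 1770.915.
√((H+B)/B) = √((10.4+36.9)/36.9) = 1.1322.
Q* ≈ 2005.003.

Q* ≈ 2,005.0 trays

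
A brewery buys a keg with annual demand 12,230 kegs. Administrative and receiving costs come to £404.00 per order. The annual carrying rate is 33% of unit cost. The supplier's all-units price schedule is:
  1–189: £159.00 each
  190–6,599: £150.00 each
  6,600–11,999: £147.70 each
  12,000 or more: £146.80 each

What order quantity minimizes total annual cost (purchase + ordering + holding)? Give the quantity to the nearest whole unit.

Holding cost per unit per year at price C is H = 0.33·C.
For each price level, check whether its EOQ is feasible; otherwise the best quantity at that price is the breakpoint.
Tier 1 (£159.00): EOQ = 434.0 exceeds tier's upper bound 189, so this tier is dominated.
EOQ at £150.00 = 446.8 (feasible in tier 2): TC = 12,230×£150.00 + (12,230/446.8)×404 + (446.8/2)×0.33×£150.00 = £1,856,616.76.
EOQ at £147.70 = 450.3 < 6600, so use break Q=6600: TC = 12,230×£147.70 + (12,230/6600.0)×404 + (6600.0/2)×0.33×£147.70 = £1,967,964.92.
EOQ at £146.80 = 451.6 < 12000, so use break Q=12000: TC = 12,230×£146.80 + (12,230/12000.0)×404 + (12000.0/2)×0.33×£146.80 = £2,086,439.74.
Lowest total cost is £1,856,616.76 at Q = 446.8.

Q* ≈ 447 kegs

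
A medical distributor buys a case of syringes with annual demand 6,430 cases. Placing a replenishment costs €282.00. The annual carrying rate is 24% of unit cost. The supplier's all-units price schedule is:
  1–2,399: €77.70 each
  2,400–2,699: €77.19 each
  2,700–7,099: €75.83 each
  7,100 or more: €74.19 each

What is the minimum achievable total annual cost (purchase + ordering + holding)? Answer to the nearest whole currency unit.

Holding cost per unit per year at price C is H = 0.24·C.
Evaluate total cost at each tier's feasible EOQ or, if the EOQ is below the tier, at the tier's minimum quantity.
EOQ at €77.70 = 441.0 (feasible in tier 1): TC = 6,430×€77.70 + (6,430/441.0)×282 + (441.0/2)×0.24×€77.70 = €507,834.58.
EOQ at €77.19 = 442.4 < 2400, so use break Q=2400: TC = 6,430×€77.19 + (6,430/2400.0)×282 + (2400.0/2)×0.24×€77.19 = €519,317.95.
EOQ at €75.83 = 446.4 < 2700, so use break Q=2700: TC = 6,430×€75.83 + (6,430/2700.0)×282 + (2700.0/2)×0.24×€75.83 = €512,827.40.
EOQ at €74.19 = 451.3 < 7100, so use break Q=7100: TC = 6,430×€74.19 + (6,430/7100.0)×282 + (7100.0/2)×0.24×€74.19 = €540,506.97.
Lowest total cost among the candidates is at Q = 441.0.

TC* ≈ €507,835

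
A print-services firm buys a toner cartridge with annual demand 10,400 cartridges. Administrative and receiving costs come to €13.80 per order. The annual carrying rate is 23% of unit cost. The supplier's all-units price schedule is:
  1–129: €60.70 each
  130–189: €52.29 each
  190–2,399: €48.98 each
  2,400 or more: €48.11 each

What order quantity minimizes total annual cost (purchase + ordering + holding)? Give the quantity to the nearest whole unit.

Q* ≈ 190 cartridges

Holding cost per unit per year at price C is H = 0.23·C.
For each price level, check whether its EOQ is feasible; otherwise the best quantity at that price is the breakpoint.
Tier 1 (€60.70): EOQ = 143.4 exceeds tier's upper bound 129, so this tier is dominated.
EOQ at €52.29 = 154.5 (feasible in tier 2): TC = 10,400×€52.29 + (10,400/154.5)×13.8 + (154.5/2)×0.23×€52.29 = €545,673.99.
EOQ at €48.98 = 159.6 < 190, so use break Q=190: TC = 10,400×€48.98 + (10,400/190.0)×13.8 + (190.0/2)×0.23×€48.98 = €511,217.58.
EOQ at €48.11 = 161.1 < 2400, so use break Q=2400: TC = 10,400×€48.11 + (10,400/2400.0)×13.8 + (2400.0/2)×0.23×€48.11 = €513,682.16.
Lowest total cost is €511,217.58 at Q = 190.0.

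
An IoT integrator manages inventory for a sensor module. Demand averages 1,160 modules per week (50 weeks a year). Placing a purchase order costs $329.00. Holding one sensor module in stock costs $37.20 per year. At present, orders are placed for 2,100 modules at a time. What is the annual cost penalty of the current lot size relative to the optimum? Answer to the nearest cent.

Extra cost ≈ $10,467.75 per year

Annual demand D = 1,160 × 50 = 58,000.
EOQ = √(2DS/H) = √(2 × 58,000 × 329 / 37.2) ≈ 1012.87.
Cost at Q* = (D/Q*)S + (Q*/2)H = √(2DSH) ≈ $37,678.92.
Cost at Q = 2,100: (58,000/2,100)×329 + (2,100/2)×37.2 = $9,086.67 + $39,060.00 = $48,146.67.
Excess = $48,146.67 − $37,678.92 = $10,467.75.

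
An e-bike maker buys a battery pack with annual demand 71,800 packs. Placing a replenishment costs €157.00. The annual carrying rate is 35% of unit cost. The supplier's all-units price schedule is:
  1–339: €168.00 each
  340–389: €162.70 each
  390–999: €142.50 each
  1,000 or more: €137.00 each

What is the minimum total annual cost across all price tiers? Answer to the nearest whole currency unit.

Holding cost per unit per year at price C is H = 0.35·C.
Evaluate total cost at each tier's feasible EOQ or, if the EOQ is below the tier, at the tier's minimum quantity.
Tier 1 (€168.00): EOQ = 619.2 exceeds tier's upper bound 339, so this tier is dominated.
Tier 2 (€162.70): EOQ = 629.2 exceeds tier's upper bound 389, so this tier is dominated.
EOQ at €142.50 = 672.3 (feasible in tier 3): TC = 71,800×€142.50 + (71,800/672.3)×157 + (672.3/2)×0.35×€142.50 = €10,265,032.70.
EOQ at €137.00 = 685.7 < 1000, so use break Q=1000: TC = 71,800×€137.00 + (71,800/1000.0)×157 + (1000.0/2)×0.35×€137.00 = €9,871,847.60.
Lowest total cost among the candidates is at Q = 1000.0.

TC* ≈ €9,871,848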